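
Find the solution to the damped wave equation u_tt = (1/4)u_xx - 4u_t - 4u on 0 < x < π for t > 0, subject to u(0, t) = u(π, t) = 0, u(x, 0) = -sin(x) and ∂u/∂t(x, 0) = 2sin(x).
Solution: Substitute u = exp(-2t)w, i.e. w = exp(2t)u.
By the product rule, u_t = exp(-2t)(w_t - 2w), u_tt = exp(-2t)(w_tt - 4w_t + 4w), u_xx = exp(-2t)w_xx.
Substituting into the PDE and dividing by exp(-2t): w_tt - 4w_t + 4w = (1/4)w_xx - 4(w_t - 2w) - 4w.
The lower-order terms cancel, leaving the standard wave equation w_tt = (1/4)w_xx.
Initial data for w: w(x,0) = u(x,0) = -sin(x); w_t(x,0) = u_t(x,0) + 2u(x,0) = 0. The boundary conditions carry over: w(0,t) = w(π,t) = 0.
Solve for w:
  Using separation of variables w = X(x)T(t):
  Eigenfunctions: sin(nx), n = 1, 2, 3, ...
  General solution: w(x, t) = Σ [A_n cos(n t/2) + B_n sin(n t/2)] sin(nx)
  From w(x,0) = -sin(x): A_1=-1. From w_t(x,0) = 0: all B_n = 0.
Hence w(x,t) = -sin(x)cos(t/2).
Transform back: u(x,t) = exp(-2t)w(x,t).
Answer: u(x, t) = -exp(-2t)sin(x)cos(t/2)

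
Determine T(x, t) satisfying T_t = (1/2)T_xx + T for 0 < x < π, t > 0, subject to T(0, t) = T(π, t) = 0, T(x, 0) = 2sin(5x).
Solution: Substitute T = exp(t)u, i.e. u = exp(-t)T.
By the product rule, T_t = exp(t)(u_t + u), T_xx = exp(t)u_xx.
Substituting into the PDE and dividing by exp(t): u_t + u = (1/2)u_xx + u.
The lower-order terms cancel, leaving the standard heat equation u_t = (1/2)u_xx.
Initial data for u: u(x,0) = T(x,0) = 2sin(5x). The boundary conditions carry over: u(0,t) = u(π,t) = 0.
Solve for u:
  Using separation of variables u = X(x)G(t):
  Eigenfunctions: sin(nx), n = 1, 2, 3, ...
  General solution: u(x, t) = Σ c_n sin(nx) exp(-n² t/2)
  Matching u(x,0) = 2sin(5x) term by term: c_5=2.
Hence u(x,t) = 2exp(-25t/2)sin(5x).
Transform back: T(x,t) = exp(t)u(x,t).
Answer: T(x, t) = 2exp(-23t/2)sin(5x)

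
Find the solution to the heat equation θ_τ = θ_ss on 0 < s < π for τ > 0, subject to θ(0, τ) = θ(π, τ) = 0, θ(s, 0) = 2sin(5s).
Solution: Separating variables: θ = Σ c_n exp(-n²τ) sin(ns). From θ(s,0) = 2sin(5s): c_5=2.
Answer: θ(s, τ) = 2exp(-25τ)sin(5s)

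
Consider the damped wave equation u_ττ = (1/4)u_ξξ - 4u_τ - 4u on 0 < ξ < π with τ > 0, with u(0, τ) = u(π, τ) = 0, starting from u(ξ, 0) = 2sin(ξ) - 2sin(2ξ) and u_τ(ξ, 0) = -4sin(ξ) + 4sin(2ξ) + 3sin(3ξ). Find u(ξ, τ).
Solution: Substitute u = exp(-2τ)w, i.e. w = exp(2τ)u.
By the product rule, u_τ = exp(-2τ)(w_τ - 2w), u_ττ = exp(-2τ)(w_ττ - 4w_τ + 4w), u_ξξ = exp(-2τ)w_ξξ.
Substituting into the PDE and dividing by exp(-2τ): w_ττ - 4w_τ + 4w = (1/4)w_ξξ - 4(w_τ - 2w) - 4w.
The lower-order terms cancel, leaving the standard wave equation w_ττ = (1/4)w_ξξ.
Initial data for w: w(ξ,0) = u(ξ,0) = 2sin(ξ) - 2sin(2ξ); w_τ(ξ,0) = u_τ(ξ,0) + 2u(ξ,0) = 3sin(3ξ). The boundary conditions carry over: w(0,τ) = w(π,τ) = 0.
Solve for w:
  Using separation of variables w = X(ξ)T(τ):
  Eigenfunctions: sin(nξ), n = 1, 2, 3, ...
  General solution: w(ξ, τ) = Σ [A_n cos(n τ/2) + B_n sin(n τ/2)] sin(nξ)
  From w(ξ,0) = 2sin(ξ) - 2sin(2ξ): A_1=2, A_2=-2. From w_τ(ξ,0) = 3sin(3ξ), using w_τ(ξ,0) = Σ ω_n B_n sin(nξ) with ω_n = n/2: B_3 = 3/(3/2) = 2.
Hence w(ξ,τ) = 2sin(ξ)cos(τ/2) - 2sin(2ξ)cos(τ) + 2sin(3ξ)sin(3τ/2).
Transform back: u(ξ,τ) = exp(-2τ)w(ξ,τ).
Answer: u(ξ, τ) = 2exp(-2τ)sin(ξ)cos(τ/2) - 2exp(-2τ)sin(2ξ)cos(τ) + 2exp(-2τ)sin(3ξ)sin(3τ/2)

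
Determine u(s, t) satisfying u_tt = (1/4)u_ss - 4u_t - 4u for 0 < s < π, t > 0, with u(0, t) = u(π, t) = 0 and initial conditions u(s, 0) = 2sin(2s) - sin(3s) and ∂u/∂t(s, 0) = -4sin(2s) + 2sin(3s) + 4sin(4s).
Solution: Substitute u = exp(-2t)w.
Then u_t = exp(-2t)(w_t - 2w), u_tt = exp(-2t)(w_tt - 4w_t + 4w), u_ss = exp(-2t)w_ss; substituting and dividing by exp(-2t), the lower-order terms cancel: w_tt = (1/4)w_ss (standard wave equation).
Data for w: w(s,0) = u(s,0) = 2sin(2s) - sin(3s); w_t(s,0) = u_t(s,0) + 2u(s,0) = 4sin(4s). The boundary conditions carry over: w(0,t) = w(π,t) = 0.
Separating variables: w = Σ [A_n cos(ω_n t) + B_n sin(ω_n t)] sin(ns), ω_n = n/2. From ICs (B_n = velocity coefficient / ω_n): A_2=2, A_3=-1, B_4=2.
So w(s,t) = 2sin(2s)cos(t) - sin(3s)cos(3t/2) + 2sin(4s)sin(2t), and u(s,t) = exp(-2t)w(s,t).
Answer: u(s, t) = 2exp(-2t)sin(2s)cos(t) - exp(-2t)sin(3s)cos(3t/2) + 2exp(-2t)sin(4s)sin(2t)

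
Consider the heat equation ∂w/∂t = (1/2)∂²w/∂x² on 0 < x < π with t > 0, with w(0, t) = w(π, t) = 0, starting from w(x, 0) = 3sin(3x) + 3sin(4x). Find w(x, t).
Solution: Using separation of variables w = X(x)T(t):
Eigenfunctions: sin(nx), n = 1, 2, 3, ...
General solution: w(x, t) = Σ c_n sin(nx) exp(-n² t/2)
Matching w(x,0) = 3sin(3x) + 3sin(4x) term by term: c_3=3, c_4=3.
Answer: w(x, t) = 3exp(-8t)sin(4x) + 3exp(-9t/2)sin(3x)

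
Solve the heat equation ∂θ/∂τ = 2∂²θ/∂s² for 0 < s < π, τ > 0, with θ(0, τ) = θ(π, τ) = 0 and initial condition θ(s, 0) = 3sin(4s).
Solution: Separating variables: θ = Σ c_n exp(-2n²τ) sin(ns). From θ(s,0) = 3sin(4s): c_4=3.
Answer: θ(s, τ) = 3exp(-32τ)sin(4s)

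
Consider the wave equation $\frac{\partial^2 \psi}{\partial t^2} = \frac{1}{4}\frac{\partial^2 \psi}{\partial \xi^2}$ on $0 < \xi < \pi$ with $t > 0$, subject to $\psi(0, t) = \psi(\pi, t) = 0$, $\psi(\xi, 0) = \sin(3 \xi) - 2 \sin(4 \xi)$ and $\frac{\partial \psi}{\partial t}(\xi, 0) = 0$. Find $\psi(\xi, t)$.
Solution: Using separation of variables $\psi = X(\xi)T(t)$:
Eigenfunctions: $\sin(n\xi)$, $n = 1, 2, 3, \ldots$
General solution: $\psi(\xi, t) = \sum [A_n \cos(n t/2) + B_n \sin(n t/2)] \sin(n\xi)$
From $\psi(\xi,0) = \sin(3 \xi) - 2 \sin(4 \xi)$: $A_3=1, A_4=-2$. From $\psi_t(\xi,0) = 0$: all $B_n = 0$.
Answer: $\psi(\xi, t) = \sin(3 \xi) \cos(3 t/2) - 2 \sin(4 \xi) \cos(2 t)$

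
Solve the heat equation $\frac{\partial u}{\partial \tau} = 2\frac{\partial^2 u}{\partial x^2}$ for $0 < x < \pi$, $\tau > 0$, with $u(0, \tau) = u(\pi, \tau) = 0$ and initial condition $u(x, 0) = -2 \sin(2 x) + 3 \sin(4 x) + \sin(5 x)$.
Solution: Using separation of variables $u = X(x)T(\tau)$:
Eigenfunctions: $\sin(nx)$, $n = 1, 2, 3, \ldots$
General solution: $u(x, \tau) = \sum c_n \sin(nx) e^{-2n^2 \tau}$
Matching $u(x,0) = -2 \sin(2 x) + 3 \sin(4 x) + \sin(5 x)$ term by term: $c_2=-2, c_4=3, c_5=1$.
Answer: $u(x, \tau) = -2 e^{-8 \tau} \sin(2 x) + 3 e^{-32 \tau} \sin(4 x) + e^{-50 \tau} \sin(5 x)$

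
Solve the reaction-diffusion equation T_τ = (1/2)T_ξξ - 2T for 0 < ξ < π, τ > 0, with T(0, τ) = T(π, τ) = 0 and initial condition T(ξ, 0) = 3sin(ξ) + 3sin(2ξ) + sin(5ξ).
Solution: Substitute T = exp(-2τ)u, i.e. u = exp(2τ)T.
By the product rule, T_τ = exp(-2τ)(u_τ - 2u), T_ξξ = exp(-2τ)u_ξξ.
Substituting into the PDE and dividing by exp(-2τ): u_τ - 2u = (1/2)u_ξξ - 2u.
The lower-order terms cancel, leaving the standard heat equation u_τ = (1/2)u_ξξ.
Initial data for u: u(ξ,0) = T(ξ,0) = 3sin(ξ) + 3sin(2ξ) + sin(5ξ). The boundary conditions carry over: u(0,τ) = u(π,τ) = 0.
Solve for u:
  Using separation of variables u = X(ξ)G(τ):
  Eigenfunctions: sin(nξ), n = 1, 2, 3, ...
  General solution: u(ξ, τ) = Σ c_n sin(nξ) exp(-n² τ/2)
  Matching u(ξ,0) = 3sin(ξ) + 3sin(2ξ) + sin(5ξ) term by term: c_1=3, c_2=3, c_5=1.
Hence u(ξ,τ) = 3exp(-2τ)sin(2ξ) + 3exp(-τ/2)sin(ξ) + exp(-25τ/2)sin(5ξ).
Transform back: T(ξ,τ) = exp(-2τ)u(ξ,τ).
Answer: T(ξ, τ) = 3exp(-4τ)sin(2ξ) + 3exp(-5τ/2)sin(ξ) + exp(-29τ/2)sin(5ξ)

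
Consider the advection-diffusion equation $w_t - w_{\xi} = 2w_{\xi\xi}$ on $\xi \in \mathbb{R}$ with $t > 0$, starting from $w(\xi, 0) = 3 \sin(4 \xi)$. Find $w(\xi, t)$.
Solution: Moving frame: $\eta = \xi + t$, $\sigma = t$, $w = u(\eta,\sigma)$, so $w_t = u_{\sigma} + u_{\eta}$ and $w_{\xi\xi} = u_{\eta\eta}$.
Hence $w_t - w_{\xi} = u_{\sigma}$ and the PDE becomes the heat equation $u_{\sigma} = 2u_{\eta\eta}$ on $\eta \in \mathbb{R}$.
Initial data: $u(\eta,0) = w(\eta,0) = 3 \sin(4 \eta)$. Each mode $\sin(n\eta)$ decays as $e^{-2n^2\sigma}$ on $\mathbb{R}$, so $u(\eta,\sigma) = \sum c_n e^{-2n^2\sigma} \sin(n\eta)$ with $c_4=3$: $u(\eta,\sigma) = 3 e^{-32 \sigma} \sin(4 \eta)$.
Substituting back: $w(\xi,t) = u(\xi + t, t)$.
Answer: $w(\xi, t) = 3 e^{-32 t} \sin(4 \xi + 4 t)$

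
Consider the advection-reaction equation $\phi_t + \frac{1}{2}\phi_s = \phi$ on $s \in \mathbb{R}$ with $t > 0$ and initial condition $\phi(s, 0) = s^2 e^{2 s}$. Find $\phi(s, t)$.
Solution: Substitute $\phi = e^{2s}u$, i.e. $u = e^{-2s}\phi$.
By the product rule, $\phi_s = e^{2s}(u_s + 2u)$, $\phi_t = e^{2s}u_t$.
Substituting into the PDE and dividing by $e^{2s}$: $u_t + \frac{1}{2}(u_s + 2u) = u$.
The lower-order terms cancel, leaving the standard advection equation $u_t + \frac{1}{2}u_s = 0$.
Initial data for $u$: $u(s,0) = e^{-2s}\phi(s,0) = s^2$.
Solve for $u$:
  By method of characteristics (waves move right with speed 1/2):
  Along characteristics $s - \frac{1}{2}t =$ const, $u$ is constant, so $u(s,t) = f(s - \frac{1}{2}t)$ with $f = u( \cdot , 0)$.
Hence $u(s,t) = s^2 - s t + \frac{1}{4} t^2$.
Transform back: $\phi(s,t) = e^{2s}u(s,t)$.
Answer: $\phi(s, t) = s^2 e^{2 s} -  s t e^{2 s} + \frac{1}{4} t^2 e^{2 s}$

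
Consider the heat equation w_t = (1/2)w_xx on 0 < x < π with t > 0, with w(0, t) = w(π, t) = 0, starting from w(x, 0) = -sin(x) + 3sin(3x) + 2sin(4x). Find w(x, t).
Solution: Separating variables: w = Σ c_n exp(-n²t/2) sin(nx). From w(x,0) = -sin(x) + 3sin(3x) + 2sin(4x): c_1=-1, c_3=3, c_4=2.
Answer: w(x, t) = 2exp(-8t)sin(4x) - exp(-t/2)sin(x) + 3exp(-9t/2)sin(3x)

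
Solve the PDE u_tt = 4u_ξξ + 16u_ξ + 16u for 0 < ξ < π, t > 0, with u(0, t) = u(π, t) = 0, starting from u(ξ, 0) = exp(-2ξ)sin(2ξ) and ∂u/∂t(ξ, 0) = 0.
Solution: Substitute u = exp(-2ξ)w.
Then u_ξ = exp(-2ξ)(w_ξ - 2w), u_ξξ = exp(-2ξ)(w_ξξ - 4w_ξ + 4w), u_tt = exp(-2ξ)w_tt; substituting and dividing by exp(-2ξ), the lower-order terms cancel: w_tt = 4w_ξξ (standard wave equation).
Data for w: w(ξ,0) = exp(2ξ)u(ξ,0) = sin(2ξ); w_t(ξ,0) = exp(2ξ)u_t(ξ,0) = 0. The boundary conditions carry over: w(0,t) = w(π,t) = 0.
Separating variables: w = Σ [A_n cos(ω_n t) + B_n sin(ω_n t)] sin(nξ), ω_n = 2n. From ICs: A_2=1.
So w(ξ,t) = sin(2ξ)cos(4t), and u(ξ,t) = exp(-2ξ)w(ξ,t).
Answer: u(ξ, t) = exp(-2ξ)sin(2ξ)cos(4t)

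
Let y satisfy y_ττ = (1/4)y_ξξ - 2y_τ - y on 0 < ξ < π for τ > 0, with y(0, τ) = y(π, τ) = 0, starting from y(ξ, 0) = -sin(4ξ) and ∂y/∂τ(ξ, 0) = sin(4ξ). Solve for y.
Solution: Substitute y = exp(-τ)u.
Then y_τ = exp(-τ)(u_τ - u), y_ττ = exp(-τ)(u_ττ - 2u_τ + u), y_ξξ = exp(-τ)u_ξξ; substituting and dividing by exp(-τ), the lower-order terms cancel: u_ττ = (1/4)u_ξξ (standard wave equation).
Data for u: u(ξ,0) = y(ξ,0) = -sin(4ξ); u_τ(ξ,0) = y_τ(ξ,0) + y(ξ,0) = 0. The boundary conditions carry over: u(0,τ) = u(π,τ) = 0.
Separating variables: u = Σ [A_n cos(ω_n τ) + B_n sin(ω_n τ)] sin(nξ), ω_n = n/2. From ICs: A_4=-1.
So u(ξ,τ) = -sin(4ξ)cos(2τ), and y(ξ,τ) = exp(-τ)u(ξ,τ).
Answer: y(ξ, τ) = -exp(-τ)sin(4ξ)cos(2τ)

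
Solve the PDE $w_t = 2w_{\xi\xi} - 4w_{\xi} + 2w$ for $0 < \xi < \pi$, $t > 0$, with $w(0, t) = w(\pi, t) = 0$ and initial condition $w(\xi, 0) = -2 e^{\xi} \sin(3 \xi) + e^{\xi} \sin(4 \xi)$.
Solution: Substitute $w = e^{\xi}u$.
Then $w_{\xi} = e^{\xi}(u_{\xi} + u)$, $w_{\xi\xi} = e^{\xi}(u_{\xi\xi} + 2u_{\xi} + u)$, $w_t = e^{\xi}u_t$; substituting and dividing by $e^{\xi}$, the lower-order terms cancel: $u_t = 2u_{\xi\xi}$ (standard heat equation).
Data for $u$: $u(\xi,0) = e^{-\xi}w(\xi,0) = -2 \sin(3 \xi) + \sin(4 \xi)$. The boundary conditions carry over: $u(0,t) = u(\pi,t) = 0$.
Separating variables: $u = \sum c_n e^{-2n^2t} \sin(n\xi)$. From $u(\xi,0) = -2 \sin(3 \xi) + \sin(4 \xi)$: $c_3=-2, c_4=1$.
So $u(\xi,t) = -2 e^{-18 t} \sin(3 \xi) + e^{-32 t} \sin(4 \xi)$, and $w(\xi,t) = e^{\xi}u(\xi,t)$.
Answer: $w(\xi, t) = -2 e^{\xi} e^{-18 t} \sin(3 \xi) + e^{\xi} e^{-32 t} \sin(4 \xi)$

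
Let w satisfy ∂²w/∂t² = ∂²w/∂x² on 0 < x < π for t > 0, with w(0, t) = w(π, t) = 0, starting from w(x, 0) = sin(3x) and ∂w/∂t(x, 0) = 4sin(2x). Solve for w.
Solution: Using separation of variables w = X(x)T(t):
Eigenfunctions: sin(nx), n = 1, 2, 3, ...
General solution: w(x, t) = Σ [A_n cos(n t) + B_n sin(n t)] sin(nx)
From w(x,0) = sin(3x): A_3=1. From w_t(x,0) = 4sin(2x), using w_t(x,0) = Σ ω_n B_n sin(nx) with ω_n = n: B_2 = 4/2 = 2.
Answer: w(x, t) = 2sin(2t)sin(2x) + sin(3x)cos(3t)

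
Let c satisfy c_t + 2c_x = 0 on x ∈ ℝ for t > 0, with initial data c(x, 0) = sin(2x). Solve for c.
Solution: By characteristics (dx/dt = 2), c(x,t) = f(x - 2t) with f = c(·, 0).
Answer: c(x, t) = -sin(4t - 2x)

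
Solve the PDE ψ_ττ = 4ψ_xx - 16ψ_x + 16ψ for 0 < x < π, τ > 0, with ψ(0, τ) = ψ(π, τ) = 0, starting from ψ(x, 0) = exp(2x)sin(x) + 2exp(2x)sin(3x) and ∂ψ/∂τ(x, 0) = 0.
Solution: Substitute ψ = exp(2x)u.
Then ψ_x = exp(2x)(u_x + 2u), ψ_xx = exp(2x)(u_xx + 4u_x + 4u), ψ_ττ = exp(2x)u_ττ; substituting and dividing by exp(2x), the lower-order terms cancel: u_ττ = 4u_xx (standard wave equation).
Data for u: u(x,0) = exp(-2x)ψ(x,0) = sin(x) + 2sin(3x); u_τ(x,0) = exp(-2x)ψ_τ(x,0) = 0. The boundary conditions carry over: u(0,τ) = u(π,τ) = 0.
Separating variables: u = Σ [A_n cos(ω_n τ) + B_n sin(ω_n τ)] sin(nx), ω_n = 2n. From ICs: A_1=1, A_3=2.
So u(x,τ) = sin(x)cos(2τ) + 2sin(3x)cos(6τ), and ψ(x,τ) = exp(2x)u(x,τ).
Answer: ψ(x, τ) = exp(2x)sin(x)cos(2τ) + 2exp(2x)sin(3x)cos(6τ)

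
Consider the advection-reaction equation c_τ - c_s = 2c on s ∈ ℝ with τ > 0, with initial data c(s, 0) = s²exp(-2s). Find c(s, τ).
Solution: Substitute c = exp(-2s)u.
Then c_s = exp(-2s)(u_s - 2u), c_τ = exp(-2s)u_τ; substituting and dividing by exp(-2s), the lower-order terms cancel: u_τ - u_s = 0 (standard advection equation).
Data for u: u(s,0) = exp(2s)c(s,0) = s².
By characteristics (ds/dτ = -1), u(s,τ) = f(s + τ) with f = u(·, 0).
So u(s,τ) = s² + 2sτ + τ², and c(s,τ) = exp(-2s)u(s,τ).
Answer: c(s, τ) = s²exp(-2s) + 2sτexp(-2s) + τ²exp(-2s)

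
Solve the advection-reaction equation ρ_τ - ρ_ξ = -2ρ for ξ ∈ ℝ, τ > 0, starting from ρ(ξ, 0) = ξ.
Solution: Substitute ρ = exp(-2τ)u.
Then ρ_τ = exp(-2τ)(u_τ - 2u), ρ_ξ = exp(-2τ)u_ξ; substituting and dividing by exp(-2τ), the lower-order terms cancel: u_τ - u_ξ = 0 (standard advection equation).
Data for u: u(ξ,0) = ρ(ξ,0) = ξ.
By characteristics (dξ/dτ = -1), u(ξ,τ) = f(ξ + τ) with f = u(·, 0).
So u(ξ,τ) = ξ + τ, and ρ(ξ,τ) = exp(-2τ)u(ξ,τ).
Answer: ρ(ξ, τ) = ξexp(-2τ) + τexp(-2τ)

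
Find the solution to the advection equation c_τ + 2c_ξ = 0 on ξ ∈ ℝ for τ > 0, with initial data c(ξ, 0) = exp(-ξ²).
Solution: By method of characteristics (waves move right with speed 2):
Along characteristics ξ - 2τ = const, c is constant, so c(ξ,τ) = f(ξ - 2τ) with f = c(·, 0).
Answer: c(ξ, τ) = exp(-(ξ - 2τ)²)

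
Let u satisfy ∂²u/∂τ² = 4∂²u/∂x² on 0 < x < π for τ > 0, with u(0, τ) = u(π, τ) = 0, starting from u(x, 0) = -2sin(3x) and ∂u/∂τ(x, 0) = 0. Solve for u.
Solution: Separating variables: u = Σ [A_n cos(ω_n τ) + B_n sin(ω_n τ)] sin(nx), ω_n = 2n. From ICs: A_3=-2.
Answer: u(x, τ) = -2sin(3x)cos(6τ)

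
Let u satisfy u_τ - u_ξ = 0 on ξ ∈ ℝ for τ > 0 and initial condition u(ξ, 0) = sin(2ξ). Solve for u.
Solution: By characteristics (dξ/dτ = -1), u(ξ,τ) = f(ξ + τ) with f = u(·, 0).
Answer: u(ξ, τ) = sin(2ξ + 2τ)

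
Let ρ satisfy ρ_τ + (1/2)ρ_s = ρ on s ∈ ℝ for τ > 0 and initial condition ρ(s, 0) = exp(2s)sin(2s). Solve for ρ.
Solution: Substitute ρ = exp(2s)u, i.e. u = exp(-2s)ρ.
By the product rule, ρ_s = exp(2s)(u_s + 2u), ρ_τ = exp(2s)u_τ.
Substituting into the PDE and dividing by exp(2s): u_τ + (1/2)(u_s + 2u) = u.
The lower-order terms cancel, leaving the standard advection equation u_τ + (1/2)u_s = 0.
Initial data for u: u(s,0) = exp(-2s)ρ(s,0) = sin(2s).
Solve for u:
  By method of characteristics (waves move right with speed 1/2):
  Along characteristics s - (1/2)τ = const, u is constant, so u(s,τ) = f(s - (1/2)τ) with f = u(·, 0).
Hence u(s,τ) = sin(2s - τ).
Transform back: ρ(s,τ) = exp(2s)u(s,τ).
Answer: ρ(s, τ) = exp(2s)sin(2s - τ)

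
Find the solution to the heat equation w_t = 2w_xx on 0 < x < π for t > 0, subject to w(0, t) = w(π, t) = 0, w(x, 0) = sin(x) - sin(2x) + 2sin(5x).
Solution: Using separation of variables w = X(x)T(t):
Eigenfunctions: sin(nx), n = 1, 2, 3, ...
General solution: w(x, t) = Σ c_n sin(nx) exp(-2n² t)
Matching w(x,0) = sin(x) - sin(2x) + 2sin(5x) term by term: c_1=1, c_2=-1, c_5=2.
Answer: w(x, t) = exp(-2t)sin(x) - exp(-8t)sin(2x) + 2exp(-50t)sin(5x)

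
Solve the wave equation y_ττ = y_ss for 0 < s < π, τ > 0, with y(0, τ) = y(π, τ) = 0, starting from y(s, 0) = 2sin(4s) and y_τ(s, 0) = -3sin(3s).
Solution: Using separation of variables y = X(s)T(τ):
Eigenfunctions: sin(ns), n = 1, 2, 3, ...
General solution: y(s, τ) = Σ [A_n cos(n τ) + B_n sin(n τ)] sin(ns)
From y(s,0) = 2sin(4s): A_4=2. From y_τ(s,0) = -3sin(3s), using y_τ(s,0) = Σ ω_n B_n sin(ns) with ω_n = n: B_3 = (-3)/3 = -1.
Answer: y(s, τ) = -sin(3s)sin(3τ) + 2sin(4s)cos(4τ)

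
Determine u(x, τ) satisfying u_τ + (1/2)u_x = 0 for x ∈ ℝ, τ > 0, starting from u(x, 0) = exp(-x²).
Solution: By method of characteristics (waves move right with speed 1/2):
Along characteristics x - (1/2)τ = const, u is constant, so u(x,τ) = f(x - (1/2)τ) with f = u(·, 0).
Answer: u(x, τ) = exp(-(x - τ/2)²)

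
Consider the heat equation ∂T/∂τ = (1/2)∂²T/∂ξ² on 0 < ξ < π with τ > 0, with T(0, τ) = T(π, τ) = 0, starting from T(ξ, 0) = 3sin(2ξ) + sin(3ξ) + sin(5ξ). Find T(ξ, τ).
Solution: Using separation of variables T = X(ξ)G(τ):
Eigenfunctions: sin(nξ), n = 1, 2, 3, ...
General solution: T(ξ, τ) = Σ c_n sin(nξ) exp(-n² τ/2)
Matching T(ξ,0) = 3sin(2ξ) + sin(3ξ) + sin(5ξ) term by term: c_2=3, c_3=1, c_5=1.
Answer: T(ξ, τ) = 3exp(-2τ)sin(2ξ) + exp(-9τ/2)sin(3ξ) + exp(-25τ/2)sin(5ξ)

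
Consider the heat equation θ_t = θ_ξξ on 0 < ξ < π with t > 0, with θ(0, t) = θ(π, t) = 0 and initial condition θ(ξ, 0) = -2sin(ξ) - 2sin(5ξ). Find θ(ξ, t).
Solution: Using separation of variables θ = X(ξ)G(t):
Eigenfunctions: sin(nξ), n = 1, 2, 3, ...
General solution: θ(ξ, t) = Σ c_n sin(nξ) exp(-n² t)
Matching θ(ξ,0) = -2sin(ξ) - 2sin(5ξ) term by term: c_1=-2, c_5=-2.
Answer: θ(ξ, t) = -2exp(-t)sin(ξ) - 2exp(-25t)sin(5ξ)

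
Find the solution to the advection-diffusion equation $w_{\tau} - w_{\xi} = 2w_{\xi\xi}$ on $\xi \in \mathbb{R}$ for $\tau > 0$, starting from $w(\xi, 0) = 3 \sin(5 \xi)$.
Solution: Moving frame: $\eta = \xi + \tau$, $\sigma = \tau$, $w = u(\eta,\sigma)$, so $w_{\tau} = u_{\sigma} + u_{\eta}$ and $w_{\xi\xi} = u_{\eta\eta}$.
Hence $w_{\tau} - w_{\xi} = u_{\sigma}$ and the PDE becomes the heat equation $u_{\sigma} = 2u_{\eta\eta}$ on $\eta \in \mathbb{R}$.
Initial data: $u(\eta,0) = w(\eta,0) = 3 \sin(5 \eta)$. Each mode $\sin(n\eta)$ decays as $e^{-2n^2\sigma}$ on $\mathbb{R}$, so $u(\eta,\sigma) = \sum c_n e^{-2n^2\sigma} \sin(n\eta)$ with $c_5=3$: $u(\eta,\sigma) = 3 e^{-50 \sigma} \sin(5 \eta)$.
Substituting back: $w(\xi,\tau) = u(\xi + \tau, \tau)$.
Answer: $w(\xi, \tau) = 3 e^{-50 \tau} \sin(5 \tau + 5 \xi)$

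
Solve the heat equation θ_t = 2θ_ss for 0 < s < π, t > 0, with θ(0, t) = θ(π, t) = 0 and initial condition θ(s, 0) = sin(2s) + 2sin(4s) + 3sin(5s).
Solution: Separating variables: θ = Σ c_n exp(-2n²t) sin(ns). From θ(s,0) = sin(2s) + 2sin(4s) + 3sin(5s): c_2=1, c_4=2, c_5=3.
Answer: θ(s, t) = exp(-8t)sin(2s) + 2exp(-32t)sin(4s) + 3exp(-50t)sin(5s)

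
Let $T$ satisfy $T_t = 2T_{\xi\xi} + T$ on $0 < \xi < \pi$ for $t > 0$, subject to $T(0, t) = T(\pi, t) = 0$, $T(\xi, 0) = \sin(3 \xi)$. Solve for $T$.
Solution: Substitute $T = e^{t}u$.
Then $T_t = e^{t}(u_t + u)$, $T_{\xi\xi} = e^{t}u_{\xi\xi}$; substituting and dividing by $e^{t}$, the lower-order terms cancel: $u_t = 2u_{\xi\xi}$ (standard heat equation).
Data for $u$: $u(\xi,0) = T(\xi,0) = \sin(3 \xi)$. The boundary conditions carry over: $u(0,t) = u(\pi,t) = 0$.
Separating variables: $u = \sum c_n e^{-2n^2t} \sin(n\xi)$. From $u(\xi,0) = \sin(3 \xi)$: $c_3=1$.
So $u(\xi,t) = e^{-18 t} \sin(3 \xi)$, and $T(\xi,t) = e^{t}u(\xi,t)$.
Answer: $T(\xi, t) = e^{-17 t} \sin(3 \xi)$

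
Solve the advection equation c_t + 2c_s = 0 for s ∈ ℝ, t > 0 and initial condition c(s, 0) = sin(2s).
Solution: By method of characteristics (waves move right with speed 2):
Along characteristics s - 2t = const, c is constant, so c(s,t) = f(s - 2t) with f = c(·, 0).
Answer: c(s, t) = sin(2s - 4t)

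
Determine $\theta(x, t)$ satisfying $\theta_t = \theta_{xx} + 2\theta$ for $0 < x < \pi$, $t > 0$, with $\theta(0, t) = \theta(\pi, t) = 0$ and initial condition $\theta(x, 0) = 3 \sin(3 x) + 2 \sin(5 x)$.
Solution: Substitute $\theta = e^{2t}u$.
Then $\theta_t = e^{2t}(u_t + 2u)$, $\theta_{xx} = e^{2t}u_{xx}$; substituting and dividing by $e^{2t}$, the lower-order terms cancel: $u_t = u_{xx}$ (standard heat equation).
Data for $u$: $u(x,0) = \theta(x,0) = 3 \sin(3 x) + 2 \sin(5 x)$. The boundary conditions carry over: $u(0,t) = u(\pi,t) = 0$.
Separating variables: $u = \sum c_n e^{-n^2t} \sin(nx)$. From $u(x,0) = 3 \sin(3 x) + 2 \sin(5 x)$: $c_3=3, c_5=2$.
So $u(x,t) = 3 e^{-9 t} \sin(3 x) + 2 e^{-25 t} \sin(5 x)$, and $\theta(x,t) = e^{2t}u(x,t)$.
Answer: $\theta(x, t) = 3 e^{-7 t} \sin(3 x) + 2 e^{-23 t} \sin(5 x)$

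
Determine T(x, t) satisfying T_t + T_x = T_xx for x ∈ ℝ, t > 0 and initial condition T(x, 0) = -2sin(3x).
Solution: Moving frame: η = x - t, σ = t, T = u(η,σ), so T_t = u_σ - u_η and T_xx = u_ηη.
Hence T_t + T_x = u_σ and the PDE becomes the heat equation u_σ = u_ηη on η ∈ ℝ.
Initial data: u(η,0) = T(η,0) = -2sin(3η). Each mode sin(nη) decays as exp(-n²σ) on ℝ, so u(η,σ) = Σ c_n exp(-n²σ) sin(nη) with c_3=-2: u(η,σ) = -2exp(-9σ)sin(3η).
Substituting back: T(x,t) = u(x - t, t).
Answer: T(x, t) = 2exp(-9t)sin(3t - 3x)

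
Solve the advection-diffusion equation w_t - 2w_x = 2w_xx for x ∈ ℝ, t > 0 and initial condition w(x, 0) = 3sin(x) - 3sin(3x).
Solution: Change to a moving frame: let η = x + 2t, σ = t and write w(x,t) = u(η,σ).
By the chain rule w_t = u_σ + 2u_η, w_x = u_η, w_xx = u_ηη.
Then w_t - 2w_x = u_σ: the advection term cancels and the PDE becomes the heat equation u_σ = 2u_ηη on η ∈ ℝ.
Initial data: u(η,0) = w(η,0) = 3sin(η) - 3sin(3η).
On η ∈ ℝ each mode satisfies (sin(nη))″ = -n² sin(nη), so exp(-2n²σ) sin(nη) solves the heat equation; by superposition u(η,σ) = Σ c_n exp(-2n²σ) sin(nη).
Reading off the coefficients: c_1=3, c_3=-3, so u(η,σ) = 3exp(-2σ)sin(η) - 3exp(-18σ)sin(3η).
Substituting back η = x + 2t, σ = t: w(x,t) = u(x + 2t, t).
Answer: w(x, t) = 3exp(-2t)sin(2t + x) - 3exp(-18t)sin(6t + 3x)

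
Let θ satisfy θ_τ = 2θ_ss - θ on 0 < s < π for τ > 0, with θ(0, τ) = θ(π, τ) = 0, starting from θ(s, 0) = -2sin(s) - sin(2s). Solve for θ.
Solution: Substitute θ = exp(-τ)u.
Then θ_τ = exp(-τ)(u_τ - u), θ_ss = exp(-τ)u_ss; substituting and dividing by exp(-τ), the lower-order terms cancel: u_τ = 2u_ss (standard heat equation).
Data for u: u(s,0) = θ(s,0) = -2sin(s) - sin(2s). The boundary conditions carry over: u(0,τ) = u(π,τ) = 0.
Separating variables: u = Σ c_n exp(-2n²τ) sin(ns). From u(s,0) = -2sin(s) - sin(2s): c_1=-2, c_2=-1.
So u(s,τ) = -2exp(-2τ)sin(s) - exp(-8τ)sin(2s), and θ(s,τ) = exp(-τ)u(s,τ).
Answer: θ(s, τ) = -2exp(-3τ)sin(s) - exp(-9τ)sin(2s)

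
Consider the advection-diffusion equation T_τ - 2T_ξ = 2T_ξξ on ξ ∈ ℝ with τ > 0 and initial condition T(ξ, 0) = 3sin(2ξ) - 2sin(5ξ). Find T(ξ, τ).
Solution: Change to a moving frame: let η = ξ + 2τ, σ = τ and write T(ξ,τ) = u(η,σ).
By the chain rule T_τ = u_σ + 2u_η, T_ξ = u_η, T_ξξ = u_ηη.
Then T_τ - 2T_ξ = u_σ: the advection term cancels and the PDE becomes the heat equation u_σ = 2u_ηη on η ∈ ℝ.
Initial data: u(η,0) = T(η,0) = 3sin(2η) - 2sin(5η).
On η ∈ ℝ each mode satisfies (sin(nη))″ = -n² sin(nη), so exp(-2n²σ) sin(nη) solves the heat equation; by superposition u(η,σ) = Σ c_n exp(-2n²σ) sin(nη).
Reading off the coefficients: c_2=3, c_5=-2, so u(η,σ) = 3exp(-8σ)sin(2η) - 2exp(-50σ)sin(5η).
Substituting back η = ξ + 2τ, σ = τ: T(ξ,τ) = u(ξ + 2τ, τ).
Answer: T(ξ, τ) = 3exp(-8τ)sin(2ξ + 4τ) - 2exp(-50τ)sin(5ξ + 10τ)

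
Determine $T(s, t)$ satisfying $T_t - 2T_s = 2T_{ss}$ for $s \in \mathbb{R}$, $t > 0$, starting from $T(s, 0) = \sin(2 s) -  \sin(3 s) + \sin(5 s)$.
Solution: Moving frame: $\eta = s + 2t$, $\sigma = t$, $T = u(\eta,\sigma)$, so $T_t = u_{\sigma} + 2u_{\eta}$ and $T_{ss} = u_{\eta\eta}$.
Hence $T_t - 2T_s = u_{\sigma}$ and the PDE becomes the heat equation $u_{\sigma} = 2u_{\eta\eta}$ on $\eta \in \mathbb{R}$.
Initial data: $u(\eta,0) = T(\eta,0) = \sin(2 \eta) - \sin(3 \eta) + \sin(5 \eta)$. Each mode $\sin(n\eta)$ decays as $e^{-2n^2\sigma}$ on $\mathbb{R}$, so $u(\eta,\sigma) = \sum c_n e^{-2n^2\sigma} \sin(n\eta)$ with $c_2=1, c_3=-1, c_5=1$: $u(\eta,\sigma) = e^{-8 \sigma} \sin(2 \eta) - e^{-18 \sigma} \sin(3 \eta) + e^{-50 \sigma} \sin(5 \eta)$.
Substituting back: $T(s,t) = u(s + 2t, t)$.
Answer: $T(s, t) = e^{-8 t} \sin(2 s + 4 t) -  e^{-18 t} \sin(3 s + 6 t) + e^{-50 t} \sin(5 s + 10 t)$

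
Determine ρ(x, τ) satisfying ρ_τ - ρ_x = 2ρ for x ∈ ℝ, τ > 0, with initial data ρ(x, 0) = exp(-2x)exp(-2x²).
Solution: Substitute ρ = exp(-2x)u, i.e. u = exp(2x)ρ.
By the product rule, ρ_x = exp(-2x)(u_x - 2u), ρ_τ = exp(-2x)u_τ.
Substituting into the PDE and dividing by exp(-2x): u_τ - (u_x - 2u) = 2u.
The lower-order terms cancel, leaving the standard advection equation u_τ - u_x = 0.
Initial data for u: u(x,0) = exp(2x)ρ(x,0) = exp(-2x²).
Solve for u:
  By method of characteristics (waves move left with speed 1):
  Along characteristics x + τ = const, u is constant, so u(x,τ) = f(x + τ) with f = u(·, 0).
Hence u(x,τ) = exp(-2(x + τ)²).
Transform back: ρ(x,τ) = exp(-2x)u(x,τ).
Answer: ρ(x, τ) = exp(-2x)exp(-2(x + τ)²)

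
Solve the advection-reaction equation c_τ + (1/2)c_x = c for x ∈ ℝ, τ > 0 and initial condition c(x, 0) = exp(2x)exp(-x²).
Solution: Substitute c = exp(2x)u, i.e. u = exp(-2x)c.
By the product rule, c_x = exp(2x)(u_x + 2u), c_τ = exp(2x)u_τ.
Substituting into the PDE and dividing by exp(2x): u_τ + (1/2)(u_x + 2u) = u.
The lower-order terms cancel, leaving the standard advection equation u_τ + (1/2)u_x = 0.
Initial data for u: u(x,0) = exp(-2x)c(x,0) = exp(-x²).
Solve for u:
  By method of characteristics (waves move right with speed 1/2):
  Along characteristics x - (1/2)τ = const, u is constant, so u(x,τ) = f(x - (1/2)τ) with f = u(·, 0).
Hence u(x,τ) = exp(-(x - τ/2)²).
Transform back: c(x,τ) = exp(2x)u(x,τ).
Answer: c(x, τ) = exp(2x)exp(-(x - τ/2)²)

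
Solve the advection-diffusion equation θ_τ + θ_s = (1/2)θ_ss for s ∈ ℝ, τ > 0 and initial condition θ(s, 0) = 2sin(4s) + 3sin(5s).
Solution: Moving frame: η = s - τ, σ = τ, θ = u(η,σ), so θ_τ = u_σ - u_η and θ_ss = u_ηη.
Hence θ_τ + θ_s = u_σ and the PDE becomes the heat equation u_σ = (1/2)u_ηη on η ∈ ℝ.
Initial data: u(η,0) = θ(η,0) = 2sin(4η) + 3sin(5η). Each mode sin(nη) decays as exp(-n²σ/2) on ℝ, so u(η,σ) = Σ c_n exp(-n²σ/2) sin(nη) with c_4=2, c_5=3: u(η,σ) = 2exp(-8σ)sin(4η) + 3exp(-25σ/2)sin(5η).
Substituting back: θ(s,τ) = u(s - τ, τ).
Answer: θ(s, τ) = 2exp(-8τ)sin(4s - 4τ) + 3exp(-25τ/2)sin(5s - 5τ)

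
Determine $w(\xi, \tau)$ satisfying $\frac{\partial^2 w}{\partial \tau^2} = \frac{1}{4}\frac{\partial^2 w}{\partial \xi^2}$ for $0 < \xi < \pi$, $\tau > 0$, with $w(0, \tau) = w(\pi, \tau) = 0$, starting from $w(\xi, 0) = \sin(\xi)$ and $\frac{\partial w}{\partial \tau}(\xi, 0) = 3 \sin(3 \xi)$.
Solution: Using separation of variables $w = X(\xi)T(\tau)$:
Eigenfunctions: $\sin(n\xi)$, $n = 1, 2, 3, \ldots$
General solution: $w(\xi, \tau) = \sum [A_n \cos(n \tau/2) + B_n \sin(n \tau/2)] \sin(n\xi)$
From $w(\xi,0) = \sin(\xi)$: $A_1=1$. From $w_{\tau}(\xi,0) = 3 \sin(3 \xi)$, using $w_{\tau}(\xi,0) = \sum \omega_n B_n \sin(n\xi)$ with $\omega_n = n/2$: $B_3 = 3/(3/2) = 2$.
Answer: $w(\xi, \tau) = 2 \sin(3 \tau/2) \sin(3 \xi) + \sin(\xi) \cos(\tau/2)$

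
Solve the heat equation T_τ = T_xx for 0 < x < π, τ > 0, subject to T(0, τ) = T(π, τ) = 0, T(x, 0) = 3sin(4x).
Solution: Separating variables: T = Σ c_n exp(-n²τ) sin(nx). From T(x,0) = 3sin(4x): c_4=3.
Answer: T(x, τ) = 3exp(-16τ)sin(4x)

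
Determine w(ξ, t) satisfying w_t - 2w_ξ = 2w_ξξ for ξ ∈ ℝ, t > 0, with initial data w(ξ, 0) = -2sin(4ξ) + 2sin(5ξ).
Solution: Change to a moving frame: let η = ξ + 2t, σ = t and write w(ξ,t) = u(η,σ).
By the chain rule w_t = u_σ + 2u_η, w_ξ = u_η, w_ξξ = u_ηη.
Then w_t - 2w_ξ = u_σ: the advection term cancels and the PDE becomes the heat equation u_σ = 2u_ηη on η ∈ ℝ.
Initial data: u(η,0) = w(η,0) = -2sin(4η) + 2sin(5η).
On η ∈ ℝ each mode satisfies (sin(nη))″ = -n² sin(nη), so exp(-2n²σ) sin(nη) solves the heat equation; by superposition u(η,σ) = Σ c_n exp(-2n²σ) sin(nη).
Reading off the coefficients: c_4=-2, c_5=2, so u(η,σ) = -2exp(-32σ)sin(4η) + 2exp(-50σ)sin(5η).
Substituting back η = ξ + 2t, σ = t: w(ξ,t) = u(ξ + 2t, t).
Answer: w(ξ, t) = -2exp(-32t)sin(8t + 4ξ) + 2exp(-50t)sin(10t + 5ξ)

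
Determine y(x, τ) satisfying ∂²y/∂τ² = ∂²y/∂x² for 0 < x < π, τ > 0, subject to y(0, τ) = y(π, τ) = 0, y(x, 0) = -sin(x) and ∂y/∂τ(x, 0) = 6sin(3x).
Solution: Separating variables: y = Σ [A_n cos(ω_n τ) + B_n sin(ω_n τ)] sin(nx), ω_n = n. From ICs (B_n = velocity coefficient / ω_n): A_1=-1, B_3=2.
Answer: y(x, τ) = -sin(x)cos(τ) + 2sin(3x)sin(3τ)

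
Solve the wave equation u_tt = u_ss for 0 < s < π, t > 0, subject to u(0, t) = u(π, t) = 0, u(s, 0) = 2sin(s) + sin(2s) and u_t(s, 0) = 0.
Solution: Separating variables: u = Σ [A_n cos(ω_n t) + B_n sin(ω_n t)] sin(ns), ω_n = n. From ICs: A_1=2, A_2=1.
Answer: u(s, t) = 2sin(s)cos(t) + sin(2s)cos(2t)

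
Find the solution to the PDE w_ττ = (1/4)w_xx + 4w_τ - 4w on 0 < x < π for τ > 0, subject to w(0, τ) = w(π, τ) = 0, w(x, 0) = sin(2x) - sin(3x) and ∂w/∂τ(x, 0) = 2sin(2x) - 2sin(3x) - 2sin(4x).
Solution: Substitute w = exp(2τ)u.
Then w_τ = exp(2τ)(u_τ + 2u), w_ττ = exp(2τ)(u_ττ + 4u_τ + 4u), w_xx = exp(2τ)u_xx; substituting and dividing by exp(2τ), the lower-order terms cancel: u_ττ = (1/4)u_xx (standard wave equation).
Data for u: u(x,0) = w(x,0) = sin(2x) - sin(3x); u_τ(x,0) = w_τ(x,0) - 2w(x,0) = -2sin(4x). The boundary conditions carry over: u(0,τ) = u(π,τ) = 0.
Separating variables: u = Σ [A_n cos(ω_n τ) + B_n sin(ω_n τ)] sin(nx), ω_n = n/2. From ICs (B_n = velocity coefficient / ω_n): A_2=1, A_3=-1, B_4=-1.
So u(x,τ) = sin(2x)cos(τ) - sin(3x)cos(3τ/2) - sin(4x)sin(2τ), and w(x,τ) = exp(2τ)u(x,τ).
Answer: w(x, τ) = exp(2τ)sin(2x)cos(τ) - exp(2τ)sin(3x)cos(3τ/2) - exp(2τ)sin(4x)sin(2τ)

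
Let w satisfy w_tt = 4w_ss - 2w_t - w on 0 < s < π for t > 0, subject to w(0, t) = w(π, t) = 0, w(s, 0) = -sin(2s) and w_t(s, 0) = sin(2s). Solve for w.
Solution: Substitute w = exp(-t)u, i.e. u = exp(t)w.
By the product rule, w_t = exp(-t)(u_t - u), w_tt = exp(-t)(u_tt - 2u_t + u), w_ss = exp(-t)u_ss.
Substituting into the PDE and dividing by exp(-t): u_tt - 2u_t + u = 4u_ss - 2(u_t - u) - u.
The lower-order terms cancel, leaving the standard wave equation u_tt = 4u_ss.
Initial data for u: u(s,0) = w(s,0) = -sin(2s); u_t(s,0) = w_t(s,0) + w(s,0) = 0. The boundary conditions carry over: u(0,t) = u(π,t) = 0.
Solve for u:
  Using separation of variables u = X(s)T(t):
  Eigenfunctions: sin(ns), n = 1, 2, 3, ...
  General solution: u(s, t) = Σ [A_n cos(2n t) + B_n sin(2n t)] sin(ns)
  From u(s,0) = -sin(2s): A_2=-1. From u_t(s,0) = 0: all B_n = 0.
Hence u(s,t) = -sin(2s)cos(4t).
Transform back: w(s,t) = exp(-t)u(s,t).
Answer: w(s, t) = -exp(-t)sin(2s)cos(4t)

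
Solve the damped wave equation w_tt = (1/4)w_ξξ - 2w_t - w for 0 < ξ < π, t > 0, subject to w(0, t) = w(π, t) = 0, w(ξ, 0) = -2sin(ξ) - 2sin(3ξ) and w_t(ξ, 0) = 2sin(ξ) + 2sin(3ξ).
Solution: Substitute w = exp(-t)u, i.e. u = exp(t)w.
By the product rule, w_t = exp(-t)(u_t - u), w_tt = exp(-t)(u_tt - 2u_t + u), w_ξξ = exp(-t)u_ξξ.
Substituting into the PDE and dividing by exp(-t): u_tt - 2u_t + u = (1/4)u_ξξ - 2(u_t - u) - u.
The lower-order terms cancel, leaving the standard wave equation u_tt = (1/4)u_ξξ.
Initial data for u: u(ξ,0) = w(ξ,0) = -2sin(ξ) - 2sin(3ξ); u_t(ξ,0) = w_t(ξ,0) + w(ξ,0) = 0. The boundary conditions carry over: u(0,t) = u(π,t) = 0.
Solve for u:
  Using separation of variables u = X(ξ)T(t):
  Eigenfunctions: sin(nξ), n = 1, 2, 3, ...
  General solution: u(ξ, t) = Σ [A_n cos(n t/2) + B_n sin(n t/2)] sin(nξ)
  From u(ξ,0) = -2sin(ξ) - 2sin(3ξ): A_1=-2, A_3=-2. From u_t(ξ,0) = 0: all B_n = 0.
Hence u(ξ,t) = -2sin(ξ)cos(t/2) - 2sin(3ξ)cos(3t/2).
Transform back: w(ξ,t) = exp(-t)u(ξ,t).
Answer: w(ξ, t) = -2exp(-t)sin(ξ)cos(t/2) - 2exp(-t)sin(3ξ)cos(3t/2)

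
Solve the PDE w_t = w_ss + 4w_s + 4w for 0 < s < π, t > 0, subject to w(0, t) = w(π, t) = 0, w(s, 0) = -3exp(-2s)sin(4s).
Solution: Substitute w = exp(-2s)u, i.e. u = exp(2s)w.
By the product rule, w_s = exp(-2s)(u_s - 2u), w_ss = exp(-2s)(u_ss - 4u_s + 4u), w_t = exp(-2s)u_t.
Substituting into the PDE and dividing by exp(-2s): u_t = (u_ss - 4u_s + 4u) + 4(u_s - 2u) + 4u.
The lower-order terms cancel, leaving the standard heat equation u_t = u_ss.
Initial data for u: u(s,0) = exp(2s)w(s,0) = -3sin(4s). The boundary conditions carry over: u(0,t) = u(π,t) = 0.
Solve for u:
  Using separation of variables u = X(s)T(t):
  Eigenfunctions: sin(ns), n = 1, 2, 3, ...
  General solution: u(s, t) = Σ c_n sin(ns) exp(-n² t)
  Matching u(s,0) = -3sin(4s) term by term: c_4=-3.
Hence u(s,t) = -3exp(-16t)sin(4s).
Transform back: w(s,t) = exp(-2s)u(s,t).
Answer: w(s, t) = -3exp(-2s)exp(-16t)sin(4s)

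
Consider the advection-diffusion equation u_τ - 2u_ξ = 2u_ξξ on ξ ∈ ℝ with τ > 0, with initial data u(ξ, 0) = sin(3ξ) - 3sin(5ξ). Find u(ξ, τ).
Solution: Change to a moving frame: let η = ξ + 2τ, σ = τ and write u(ξ,τ) = w(η,σ).
By the chain rule u_τ = w_σ + 2w_η, u_ξ = w_η, u_ξξ = w_ηη.
Then u_τ - 2u_ξ = w_σ: the advection term cancels and the PDE becomes the heat equation w_σ = 2w_ηη on η ∈ ℝ.
Initial data: w(η,0) = u(η,0) = sin(3η) - 3sin(5η).
On η ∈ ℝ each mode satisfies (sin(nη))″ = -n² sin(nη), so exp(-2n²σ) sin(nη) solves the heat equation; by superposition w(η,σ) = Σ c_n exp(-2n²σ) sin(nη).
Reading off the coefficients: c_3=1, c_5=-3, so w(η,σ) = exp(-18σ)sin(3η) - 3exp(-50σ)sin(5η).
Substituting back η = ξ + 2τ, σ = τ: u(ξ,τ) = w(ξ + 2τ, τ).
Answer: u(ξ, τ) = exp(-18τ)sin(3ξ + 6τ) - 3exp(-50τ)sin(5ξ + 10τ)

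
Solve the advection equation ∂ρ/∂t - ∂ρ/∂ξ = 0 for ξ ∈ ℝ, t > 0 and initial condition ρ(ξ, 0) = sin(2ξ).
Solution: By characteristics (dξ/dt = -1), ρ(ξ,t) = f(ξ + t) with f = ρ(·, 0).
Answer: ρ(ξ, t) = sin(2t + 2ξ)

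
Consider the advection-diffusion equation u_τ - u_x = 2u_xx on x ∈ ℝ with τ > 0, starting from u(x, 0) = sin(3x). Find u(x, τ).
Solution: Change to a moving frame: let η = x + τ, σ = τ and write u(x,τ) = w(η,σ).
By the chain rule u_τ = w_σ + w_η, u_x = w_η, u_xx = w_ηη.
Then u_τ - u_x = w_σ: the advection term cancels and the PDE becomes the heat equation w_σ = 2w_ηη on η ∈ ℝ.
Initial data: w(η,0) = u(η,0) = sin(3η).
On η ∈ ℝ each mode satisfies (sin(nη))″ = -n² sin(nη), so exp(-2n²σ) sin(nη) solves the heat equation; by superposition w(η,σ) = Σ c_n exp(-2n²σ) sin(nη).
Reading off the coefficients: c_3=1, so w(η,σ) = exp(-18σ)sin(3η).
Substituting back η = x + τ, σ = τ: u(x,τ) = w(x + τ, τ).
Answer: u(x, τ) = exp(-18τ)sin(3x + 3τ)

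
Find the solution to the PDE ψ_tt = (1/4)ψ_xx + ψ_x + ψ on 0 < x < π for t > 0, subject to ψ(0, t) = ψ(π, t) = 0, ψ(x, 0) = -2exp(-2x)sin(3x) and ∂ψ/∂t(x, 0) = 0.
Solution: Substitute ψ = exp(-2x)u, i.e. u = exp(2x)ψ.
By the product rule, ψ_x = exp(-2x)(u_x - 2u), ψ_xx = exp(-2x)(u_xx - 4u_x + 4u), ψ_tt = exp(-2x)u_tt.
Substituting into the PDE and dividing by exp(-2x): u_tt = (1/4)(u_xx - 4u_x + 4u) + (u_x - 2u) + u.
The lower-order terms cancel, leaving the standard wave equation u_tt = (1/4)u_xx.
Initial data for u: u(x,0) = exp(2x)ψ(x,0) = -2sin(3x); u_t(x,0) = exp(2x)ψ_t(x,0) = 0. The boundary conditions carry over: u(0,t) = u(π,t) = 0.
Solve for u:
  Using separation of variables u = X(x)T(t):
  Eigenfunctions: sin(nx), n = 1, 2, 3, ...
  General solution: u(x, t) = Σ [A_n cos(n t/2) + B_n sin(n t/2)] sin(nx)
  From u(x,0) = -2sin(3x): A_3=-2. From u_t(x,0) = 0: all B_n = 0.
Hence u(x,t) = -2sin(3x)cos(3t/2).
Transform back: ψ(x,t) = exp(-2x)u(x,t).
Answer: ψ(x, t) = -2exp(-2x)sin(3x)cos(3t/2)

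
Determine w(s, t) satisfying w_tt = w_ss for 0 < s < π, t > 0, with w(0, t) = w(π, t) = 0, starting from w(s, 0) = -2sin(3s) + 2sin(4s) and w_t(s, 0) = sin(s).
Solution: Using separation of variables w = X(s)T(t):
Eigenfunctions: sin(ns), n = 1, 2, 3, ...
General solution: w(s, t) = Σ [A_n cos(n t) + B_n sin(n t)] sin(ns)
From w(s,0) = -2sin(3s) + 2sin(4s): A_3=-2, A_4=2. From w_t(s,0) = sin(s), using w_t(s,0) = Σ ω_n B_n sin(ns) with ω_n = n: B_1 = 1/1 = 1.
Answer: w(s, t) = sin(s)sin(t) - 2sin(3s)cos(3t) + 2sin(4s)cos(4t)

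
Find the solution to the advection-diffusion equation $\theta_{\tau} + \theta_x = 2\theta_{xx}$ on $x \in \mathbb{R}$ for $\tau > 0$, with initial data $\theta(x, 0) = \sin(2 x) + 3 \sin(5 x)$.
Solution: Change to a moving frame: let $\eta = x - \tau$, $\sigma = \tau$ and write $\theta(x,\tau) = u(\eta,\sigma)$.
By the chain rule $\theta_{\tau} = u_{\sigma} - u_{\eta}$, $\theta_x = u_{\eta}$, $\theta_{xx} = u_{\eta\eta}$.
Then $\theta_{\tau} + \theta_x = u_{\sigma}$: the advection term cancels and the PDE becomes the heat equation $u_{\sigma} = 2u_{\eta\eta}$ on $\eta \in \mathbb{R}$.
Initial data: $u(\eta,0) = \theta(\eta,0) = \sin(2 \eta) + 3 \sin(5 \eta)$.
On $\eta \in \mathbb{R}$ each mode satisfies $(\sin(n\eta))'' = -n^2 \sin(n\eta)$, so $e^{-2n^2\sigma} \sin(n\eta)$ solves the heat equation; by superposition $u(\eta,\sigma) = \sum c_n e^{-2n^2\sigma} \sin(n\eta)$.
Reading off the coefficients: $c_2=1, c_5=3$, so $u(\eta,\sigma) = e^{-8 \sigma} \sin(2 \eta) + 3 e^{-50 \sigma} \sin(5 \eta)$.
Substituting back $\eta = x - \tau$, $\sigma = \tau$: $\theta(x,\tau) = u(x - \tau, \tau)$.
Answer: $\theta(x, \tau) = - e^{-8 \tau} \sin(2 \tau - 2 x) - 3 e^{-50 \tau} \sin(5 \tau - 5 x)$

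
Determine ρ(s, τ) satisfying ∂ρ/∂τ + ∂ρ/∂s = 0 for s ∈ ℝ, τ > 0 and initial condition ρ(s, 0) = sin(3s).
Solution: By characteristics (ds/dτ = 1), ρ(s,τ) = f(s - τ) with f = ρ(·, 0).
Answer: ρ(s, τ) = sin(3s - 3τ)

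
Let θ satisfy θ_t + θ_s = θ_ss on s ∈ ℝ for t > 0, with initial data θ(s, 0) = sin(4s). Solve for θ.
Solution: Change to a moving frame: let η = s - t, σ = t and write θ(s,t) = u(η,σ).
By the chain rule θ_t = u_σ - u_η, θ_s = u_η, θ_ss = u_ηη.
Then θ_t + θ_s = u_σ: the advection term cancels and the PDE becomes the heat equation u_σ = u_ηη on η ∈ ℝ.
Initial data: u(η,0) = θ(η,0) = sin(4η).
On η ∈ ℝ each mode satisfies (sin(nη))″ = -n² sin(nη), so exp(-n²σ) sin(nη) solves the heat equation; by superposition u(η,σ) = Σ c_n exp(-n²σ) sin(nη).
Reading off the coefficients: c_4=1, so u(η,σ) = exp(-16σ)sin(4η).
Substituting back η = s - t, σ = t: θ(s,t) = u(s - t, t).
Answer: θ(s, t) = exp(-16t)sin(4s - 4t)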